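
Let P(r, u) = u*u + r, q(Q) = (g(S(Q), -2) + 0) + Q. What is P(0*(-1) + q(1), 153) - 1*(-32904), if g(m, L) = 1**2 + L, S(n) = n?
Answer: 56313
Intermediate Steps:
g(m, L) = 1 + L
q(Q) = -1 + Q (q(Q) = ((1 - 2) + 0) + Q = (-1 + 0) + Q = -1 + Q)
P(r, u) = r + u**2 (P(r, u) = u**2 + r = r + u**2)
P(0*(-1) + q(1), 153) - 1*(-32904) = ((0*(-1) + (-1 + 1)) + 153**2) - 1*(-32904) = ((0 + 0) + 23409) + 32904 = (0 + 23409) + 32904 = 23409 + 32904 = 56313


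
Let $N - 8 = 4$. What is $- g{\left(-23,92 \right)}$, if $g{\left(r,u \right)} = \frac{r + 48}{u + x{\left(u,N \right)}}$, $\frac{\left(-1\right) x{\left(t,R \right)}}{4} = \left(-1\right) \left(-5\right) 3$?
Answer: $- \frac{25}{32} \approx -0.78125$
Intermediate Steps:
$N = 12$ ($N = 8 + 4 = 12$)
$x{\left(t,R \right)} = -60$ ($x{\left(t,R \right)} = - 4 \left(-1\right) \left(-5\right) 3 = - 4 \cdot 5 \cdot 3 = \left(-4\right) 15 = -60$)
$g{\left(r,u \right)} = \frac{48 + r}{-60 + u}$ ($g{\left(r,u \right)} = \frac{r + 48}{u - 60} = \frac{48 + r}{-60 + u}$)
$- g{\left(-23,92 \right)} = - \frac{48 - 23}{-60 + 92} = - \frac{25}{32}$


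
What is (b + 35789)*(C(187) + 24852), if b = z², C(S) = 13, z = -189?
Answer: 1778096150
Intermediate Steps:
b = 35721 (b = (-189)² = 35721)
(b + 35789)*(C(187) + 24852) = (35721 + 35789)*(13 + 24852) = 71510*24865 = 1778096150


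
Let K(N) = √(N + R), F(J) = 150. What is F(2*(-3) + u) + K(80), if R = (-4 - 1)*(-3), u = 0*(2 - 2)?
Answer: 150 + √95 ≈ 159.75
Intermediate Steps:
u = 0 (u = 0*0 = 0)
R = 15 (R = -5*(-3) = 15)
K(N) = √(15 + N) (K(N) = √(N + 15) = √(15 + N))
F(2*(-3) + u) + K(80) = 150 + √(15 + 80) = 150 + √95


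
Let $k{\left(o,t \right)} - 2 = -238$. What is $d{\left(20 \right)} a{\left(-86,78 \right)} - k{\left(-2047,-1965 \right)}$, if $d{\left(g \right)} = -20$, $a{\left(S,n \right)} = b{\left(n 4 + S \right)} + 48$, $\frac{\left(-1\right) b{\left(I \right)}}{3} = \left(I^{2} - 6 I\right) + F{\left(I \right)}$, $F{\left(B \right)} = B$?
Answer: $2996036$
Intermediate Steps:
$k{\left(o,t \right)} = -236$ ($k{\left(o,t \right)} = 2 - 238 = -236$)
$b{\left(I \right)} = - 3 I^{2} + 15 I$ ($b{\left(I \right)} = - 3 \left(\left(I^{2} - 6 I\right) + I\right) = - 3 \left(I^{2} - 5 I\right) = - 3 I^{2} + 15 I$)
$a{\left(S,n \right)} = 48 + 3 \left(S + 4 n\right) \left(5 - S - 4 n\right)$ ($a{\left(S,n \right)} = 3 \left(n 4 + S\right) \left(5 - \left(n 4 + S\right)\right) + 48 = 3 \left(4 n + S\right) \left(5 - \left(4 n + S\right)\right) + 48 = 3 \left(S + 4 n\right) \left(5 - \left(S + 4 n\right)\right) + 48 = 3 \left(S + 4 n\right) \left(5 - S - 4 n\right) + 48 = 48 + 3 \left(S + 4 n\right) \left(5 - S - 4 n\right)$)
$d{\left(20 \right)} a{\left(-86,78 \right)} - k{\left(-2047,-1965 \right)} = - 20 \left(48 - 3 \left(-86 + 4 \cdot 78\right)^{2} + 15 \left(-86\right) + 60 \cdot 78\right) - -236 = - 20 \left(48 - 3 \left(-86 + 312\right)^{2} - 1290 + 4680\right) + 236 = - 20 \left(48 - 3 \cdot 226^{2} - 1290 + 4680\right) + 236 = - 20 \left(48 - 153228 - 1290 + 4680\right) + 236 = \left(-20\right) \left(-149790\right) + 236 = 2995800 + 236 = 2996036$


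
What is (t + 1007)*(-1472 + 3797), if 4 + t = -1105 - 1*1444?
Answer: -3594450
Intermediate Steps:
t = -2553 (t = -4 + (-1105 - 1*1444) = -4 + (-1105 - 1444) = -4 - 2549 = -2553)
(t + 1007)*(-1472 + 3797) = (-2553 + 1007)*(-1472 + 3797) = -1546*2325 = -3594450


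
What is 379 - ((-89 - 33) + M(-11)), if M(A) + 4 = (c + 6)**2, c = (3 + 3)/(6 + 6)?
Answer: 1851/4 ≈ 462.75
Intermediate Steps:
c = 1/2 (c = 6/12 = 6*(1/12) = 1/2 ≈ 0.50000)
M(A) = 153/4 (M(A) = -4 + (1/2 + 6)**2 = -4 + (13/2)**2 = -4 + 169/4 = 153/4)
379 - ((-89 - 33) + M(-11)) = 379 - ((-89 - 33) + 153/4) = 379 - (-122 + 153/4) = 379 - 1*(-335/4) = 379 + 335/4 = 1851/4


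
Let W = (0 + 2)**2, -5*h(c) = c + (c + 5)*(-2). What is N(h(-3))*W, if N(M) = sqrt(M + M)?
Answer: 4*sqrt(70)/5 ≈ 6.6933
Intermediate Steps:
h(c) = 2 + c/5 (h(c) = -(c + (c + 5)*(-2))/5 = -(c + (5 + c)*(-2))/5 = -(c + (-10 - 2*c))/5 = -(-10 - c)/5 = 2 + c/5)
N(M) = sqrt(2)*sqrt(M) (N(M) = sqrt(2*M) = sqrt(2)*sqrt(M))
W = 4 (W = 2**2 = 4)
N(h(-3))*W = (sqrt(2)*sqrt(2 + (1/5)*(-3)))*4 = (sqrt(2)*sqrt(2 - 3/5))*4 = (sqrt(2)*sqrt(7/5))*4 = (sqrt(2)*(sqrt(35)/5))*4 = (sqrt(70)/5)*4 = 4*sqrt(70)/5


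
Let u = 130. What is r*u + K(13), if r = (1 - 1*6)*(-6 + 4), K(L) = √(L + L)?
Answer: 1300 + √26 ≈ 1305.1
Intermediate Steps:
K(L) = √2*√L (K(L) = √(2*L) = √2*√L)
r = 10 (r = (1 - 6)*(-2) = -5*(-2) = 10)
r*u + K(13) = 10*130 + √2*√13 = 1300 + √26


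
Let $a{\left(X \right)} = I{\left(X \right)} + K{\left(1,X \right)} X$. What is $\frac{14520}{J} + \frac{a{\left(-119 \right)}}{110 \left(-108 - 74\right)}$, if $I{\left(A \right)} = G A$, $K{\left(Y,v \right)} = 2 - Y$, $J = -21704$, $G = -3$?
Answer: $- \frac{2641571}{3879590} \approx -0.68089$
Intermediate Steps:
$I{\left(A \right)} = - 3 A$
$a{\left(X \right)} = - 2 X$ ($a{\left(X \right)} = - 3 X + \left(2 - 1\right) X = - 3 X + 1 X = - 3 X + X = - 2 X$)
$\frac{14520}{J} + \frac{a{\left(-119 \right)}}{110 \left(-108 - 74\right)} = \frac{14520}{-21704} + \frac{\left(-2\right) \left(-119\right)}{110 \left(-108 - 74\right)} = 14520 \left(- \frac{1}{21704}\right) + \frac{238}{110 \left(-182\right)} = - \frac{1815}{2713} + \frac{238}{-20020} = - \frac{1815}{2713} + 238 \left(- \frac{1}{20020}\right) = - \frac{1815}{2713} - \frac{17}{1430} = - \frac{2641571}{3879590}$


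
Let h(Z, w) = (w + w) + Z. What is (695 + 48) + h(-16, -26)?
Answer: 675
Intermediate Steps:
h(Z, w) = Z + 2*w (h(Z, w) = 2*w + Z = Z + 2*w)
(695 + 48) + h(-16, -26) = (695 + 48) + (-16 + 2*(-26)) = 743 + (-16 - 52) = 743 - 68 = 675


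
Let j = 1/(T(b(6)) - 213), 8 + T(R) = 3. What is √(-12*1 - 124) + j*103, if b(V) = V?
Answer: -103/218 + 2*I*√34 ≈ -0.47248 + 11.662*I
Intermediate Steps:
T(R) = -5 (T(R) = -8 + 3 = -5)
j = -1/218 (j = 1/(-5 - 213) = 1/(-218) = -1/218 ≈ -0.0045872)
√(-12*1 - 124) + j*103 = √(-12*1 - 124) - 1/218*103 = √(-12 - 124) - 103/218 = √(-136) - 103/218 = 2*I*√34 - 103/218 = -103/218 + 2*I*√34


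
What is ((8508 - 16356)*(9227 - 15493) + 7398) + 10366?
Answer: 49193332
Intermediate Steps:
((8508 - 16356)*(9227 - 15493) + 7398) + 10366 = (-7848*(-6266) + 7398) + 10366 = (49175568 + 7398) + 10366 = 49182966 + 10366 = 49193332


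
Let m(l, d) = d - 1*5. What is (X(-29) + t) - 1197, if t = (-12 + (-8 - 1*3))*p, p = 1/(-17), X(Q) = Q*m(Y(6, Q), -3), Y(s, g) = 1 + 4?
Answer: -16382/17 ≈ -963.65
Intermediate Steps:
Y(s, g) = 5
m(l, d) = -5 + d (m(l, d) = d - 5 = -5 + d)
X(Q) = -8*Q (X(Q) = Q*(-5 - 3) = Q*(-8) = -8*Q)
p = -1/17 ≈ -0.058824
t = 23/17 (t = (-12 + (-8 - 1*3))*(-1/17) = (-12 + (-8 - 3))*(-1/17) = (-12 - 11)*(-1/17) = -23*(-1/17) = 23/17 ≈ 1.3529)
(X(-29) + t) - 1197 = (-8*(-29) + 23/17) - 1197 = (232 + 23/17) - 1197 = 3967/17 - 1197 = -16382/17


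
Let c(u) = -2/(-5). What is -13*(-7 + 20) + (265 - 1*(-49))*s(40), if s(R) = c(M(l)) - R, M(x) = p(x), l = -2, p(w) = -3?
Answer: -63017/5 ≈ -12603.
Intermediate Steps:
M(x) = -3
c(u) = ⅖ (c(u) = -2*(-⅕) = ⅖)
s(R) = ⅖ - R
-13*(-7 + 20) + (265 - 1*(-49))*s(40) = -13*(-7 + 20) + (265 - 1*(-49))*(⅖ - 1*40) = -13*13 + (265 + 49)*(⅖ - 40) = -169 + 314*(-198/5) = -169 - 62172/5 = -63017/5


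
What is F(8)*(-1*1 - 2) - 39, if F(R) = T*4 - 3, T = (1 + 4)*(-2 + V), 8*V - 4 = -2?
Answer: 75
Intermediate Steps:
V = ¼ (V = ½ + (⅛)*(-2) = ½ - ¼ = ¼ ≈ 0.25000)
T = -35/4 (T = (1 + 4)*(-2 + ¼) = 5*(-7/4) = -35/4 ≈ -8.7500)
F(R) = -38 (F(R) = -35/4*4 - 3 = -35 - 3 = -38)
F(8)*(-1*1 - 2) - 39 = -38*(-1*1 - 2) - 39 = -38*(-1 - 2) - 39 = -38*(-3) - 39 = 114 - 39 = 75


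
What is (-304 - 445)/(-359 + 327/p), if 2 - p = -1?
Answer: 749/250 ≈ 2.9960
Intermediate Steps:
p = 3 (p = 2 - 1*(-1) = 2 + 1 = 3)
(-304 - 445)/(-359 + 327/p) = (-304 - 445)/(-359 + 327/3) = -749/(-359 + 327*(⅓)) = -749/(-359 + 109) = -749/(-250) = -749*(-1/250) = 749/250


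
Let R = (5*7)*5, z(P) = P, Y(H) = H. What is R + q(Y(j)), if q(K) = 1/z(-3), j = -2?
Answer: 524/3 ≈ 174.67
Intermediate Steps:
R = 175 (R = 35*5 = 175)
q(K) = -⅓ (q(K) = 1/(-3) = -⅓)
R + q(Y(j)) = 175 - ⅓ = 524/3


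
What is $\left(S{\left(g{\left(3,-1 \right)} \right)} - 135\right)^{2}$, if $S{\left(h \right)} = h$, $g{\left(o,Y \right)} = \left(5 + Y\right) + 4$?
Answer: $16129$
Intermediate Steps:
$g{\left(o,Y \right)} = 9 + Y$
$\left(S{\left(g{\left(3,-1 \right)} \right)} - 135\right)^{2} = \left(\left(9 - 1\right) - 135\right)^{2} = \left(8 - 135\right)^{2} = \left(-127\right)^{2} = 16129$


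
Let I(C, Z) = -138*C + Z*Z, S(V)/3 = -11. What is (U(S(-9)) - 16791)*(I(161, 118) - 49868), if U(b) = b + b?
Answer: 980436834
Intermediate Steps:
S(V) = -33 (S(V) = 3*(-11) = -33)
I(C, Z) = Z² - 138*C (I(C, Z) = -138*C + Z² = Z² - 138*C)
U(b) = 2*b
(U(S(-9)) - 16791)*(I(161, 118) - 49868) = (2*(-33) - 16791)*((118² - 138*161) - 49868) = (-66 - 16791)*((13924 - 22218) - 49868) = -16857*(-8294 - 49868) = -16857*(-58162) = 980436834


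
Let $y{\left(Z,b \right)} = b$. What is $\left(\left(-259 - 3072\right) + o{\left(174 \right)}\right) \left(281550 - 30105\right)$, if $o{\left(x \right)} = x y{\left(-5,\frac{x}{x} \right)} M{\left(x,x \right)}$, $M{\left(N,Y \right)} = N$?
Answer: $6775185525$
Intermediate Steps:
$o{\left(x \right)} = x^{2}$ ($o{\left(x \right)} = x \frac{x}{x} x = x 1 x = x x = x^{2}$)
$\left(\left(-259 - 3072\right) + o{\left(174 \right)}\right) \left(281550 - 30105\right) = \left(\left(-259 - 3072\right) + 174^{2}\right) \left(281550 - 30105\right) = \left(\left(-259 - 3072\right) + 30276\right) 251445 = \left(-3331 + 30276\right) 251445 = 26945 \cdot 251445 = 6775185525$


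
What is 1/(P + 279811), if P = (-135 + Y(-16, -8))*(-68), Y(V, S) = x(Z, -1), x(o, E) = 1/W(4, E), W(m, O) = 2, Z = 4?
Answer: 1/288957 ≈ 3.4607e-6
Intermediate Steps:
x(o, E) = ½ (x(o, E) = 1/2 = ½)
Y(V, S) = ½
P = 9146 (P = (-135 + ½)*(-68) = -269/2*(-68) = 9146)
1/(P + 279811) = 1/(9146 + 279811) = 1/288957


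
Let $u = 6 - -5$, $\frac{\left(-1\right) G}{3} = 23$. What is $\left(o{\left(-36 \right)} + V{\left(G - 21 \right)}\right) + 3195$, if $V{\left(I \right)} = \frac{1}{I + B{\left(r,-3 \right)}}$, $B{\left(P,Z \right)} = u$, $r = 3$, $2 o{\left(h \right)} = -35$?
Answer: $\frac{502043}{158} \approx 3177.5$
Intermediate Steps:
$G = -69$ ($G = \left(-3\right) 23 = -69$)
$o{\left(h \right)} = - \frac{35}{2}$ ($o{\left(h \right)} = \frac{1}{2} \left(-35\right) = - \frac{35}{2}$)
$u = 11$ ($u = 6 + 5 = 11$)
$B{\left(P,Z \right)} = 11$
$V{\left(I \right)} = \frac{1}{11 + I}$ ($V{\left(I \right)} = \frac{1}{I + 11} = \frac{1}{11 + I}$)
$\left(o{\left(-36 \right)} + V{\left(G - 21 \right)}\right) + 3195 = \left(- \frac{35}{2} + \frac{1}{11 - 90}\right) + 3195 = \left(- \frac{35}{2} + \frac{1}{-79}\right) + 3195 = \left(- \frac{35}{2} - \frac{1}{79}\right) + 3195 = - \frac{2767}{158} + 3195 = \frac{502043}{158}$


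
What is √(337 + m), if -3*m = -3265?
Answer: 2*√3207/3 ≈ 37.754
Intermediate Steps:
m = 3265/3 (m = -⅓*(-3265) = 3265/3 ≈ 1088.3)
√(337 + m) = √(337 + 3265/3) = √(4276/3) = 2*√3207/3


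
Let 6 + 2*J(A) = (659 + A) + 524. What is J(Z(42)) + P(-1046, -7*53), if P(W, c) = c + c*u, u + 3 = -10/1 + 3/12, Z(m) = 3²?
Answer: 19809/4 ≈ 4952.3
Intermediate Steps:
Z(m) = 9
J(A) = 1177/2 + A/2 (J(A) = -3 + ((659 + A) + 524)/2 = -3 + (1183 + A)/2 = -3 + (1183/2 + A/2) = 1177/2 + A/2)
u = -51/4 (u = -3 + (-10/1 + 3/12) = -3 + (-10*1 + 3*(1/12)) = -3 + (-10 + ¼) = -3 - 39/4 = -51/4 ≈ -12.750)
P(W, c) = -47*c/4 (P(W, c) = c + c*(-51/4) = c - 51*c/4 = -47*c/4)
J(Z(42)) + P(-1046, -7*53) = (1177/2 + (½)*9) - (-329)*53/4 = (1177/2 + 9/2) - 47/4*(-371) = 593 + 17437/4 = 19809/4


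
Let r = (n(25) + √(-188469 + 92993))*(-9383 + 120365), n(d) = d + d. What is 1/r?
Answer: 25/5436786216 - I*√23869/5436786216 ≈ 4.5983e-9 - 2.8417e-8*I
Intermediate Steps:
n(d) = 2*d
r = 5549100 + 221964*I*√23869 (r = (2*25 + √(-188469 + 92993))*(-9383 + 120365) = (50 + √(-95476))*110982 = (50 + 2*I*√23869)*110982 = 5549100 + 221964*I*√23869 ≈ 5.5491e+6 + 3.4293e+7*I)
1/r = 1/(5549100 + 221964*I*√23869)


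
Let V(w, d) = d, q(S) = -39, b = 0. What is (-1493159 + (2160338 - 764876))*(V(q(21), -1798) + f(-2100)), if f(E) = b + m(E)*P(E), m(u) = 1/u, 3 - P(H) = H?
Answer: 123029929797/700 ≈ 1.7576e+8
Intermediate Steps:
P(H) = 3 - H
f(E) = (3 - E)/E (f(E) = 0 + (3 - E)/E = (3 - E)/E)
(-1493159 + (2160338 - 764876))*(V(q(21), -1798) + f(-2100)) = (-1493159 + (2160338 - 764876))*(-1798 + (3 - 1*(-2100))/(-2100)) = (-1493159 + 1395462)*(-1798 - (3 + 2100)/2100) = -97697*(-1798 - 1/2100*2103) = -97697*(-1798 - 701/700) = -97697*(-1259301/700) = 123029929797/700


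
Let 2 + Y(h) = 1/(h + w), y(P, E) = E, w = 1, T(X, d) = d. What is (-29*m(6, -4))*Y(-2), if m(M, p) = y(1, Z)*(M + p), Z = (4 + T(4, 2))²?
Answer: 6264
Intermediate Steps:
Z = 36 (Z = (4 + 2)² = 6² = 36)
m(M, p) = 36*M + 36*p (m(M, p) = 36*(M + p) = 36*M + 36*p)
Y(h) = -2 + 1/(1 + h) (Y(h) = -2 + 1/(h + 1) = -2 + 1/(1 + h))
(-29*m(6, -4))*Y(-2) = (-29*(36*6 + 36*(-4)))*((-1 - 2*(-2))/(1 - 2)) = (-29*(216 - 144))*((-1 + 4)/(-1)) = (-29*72)*(-1*3) = -2088*(-3) = 6264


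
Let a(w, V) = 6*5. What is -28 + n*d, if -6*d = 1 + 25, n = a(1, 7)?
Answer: -158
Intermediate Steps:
a(w, V) = 30
n = 30
d = -13/3 (d = -(1 + 25)/6 = -1/6*26 = -13/3 ≈ -4.3333)
-28 + n*d = -28 + 30*(-13/3) = -28 - 130 = -158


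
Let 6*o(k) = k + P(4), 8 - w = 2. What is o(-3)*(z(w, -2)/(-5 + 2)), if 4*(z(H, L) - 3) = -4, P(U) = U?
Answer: -⅑ ≈ -0.11111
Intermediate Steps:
w = 6 (w = 8 - 1*2 = 8 - 2 = 6)
z(H, L) = 2 (z(H, L) = 3 + (¼)*(-4) = 3 - 1 = 2)
o(k) = ⅔ + k/6 (o(k) = (k + 4)/6 = (4 + k)/6 = ⅔ + k/6)
o(-3)*(z(w, -2)/(-5 + 2)) = (⅔ + (⅙)*(-3))*(2/(-5 + 2)) = (⅔ - ½)*(2/(-3)) = (-⅓*2)/6 = (⅙)*(-⅔) = -⅑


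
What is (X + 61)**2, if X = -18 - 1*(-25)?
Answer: 4624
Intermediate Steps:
X = 7 (X = -18 + 25 = 7)
(X + 61)**2 = (7 + 61)**2 = 68**2 = 4624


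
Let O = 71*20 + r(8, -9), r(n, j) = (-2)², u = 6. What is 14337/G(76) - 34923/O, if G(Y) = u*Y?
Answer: 187125/27056 ≈ 6.9162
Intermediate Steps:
r(n, j) = 4
G(Y) = 6*Y
O = 1424 (O = 71*20 + 4 = 1420 + 4 = 1424)
14337/G(76) - 34923/O = 14337/((6*76)) - 34923/1424 = 14337/456 - 34923*1/1424 = 14337*(1/456) - 34923/1424 = 4779/152 - 34923/1424 = 187125/27056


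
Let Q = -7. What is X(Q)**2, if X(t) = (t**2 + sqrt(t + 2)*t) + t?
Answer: 1519 - 588*I*sqrt(5) ≈ 1519.0 - 1314.8*I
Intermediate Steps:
X(t) = t + t**2 + t*sqrt(2 + t) (X(t) = (t**2 + sqrt(2 + t)*t) + t = (t**2 + t*sqrt(2 + t)) + t = t + t**2 + t*sqrt(2 + t))
X(Q)**2 = (-7*(1 - 7 + sqrt(2 - 7)))**2 = (-7*(1 - 7 + sqrt(-5)))**2 = (-7*(1 - 7 + I*sqrt(5)))**2 = (-7*(-6 + I*sqrt(5)))**2 = (42 - 7*I*sqrt(5))**2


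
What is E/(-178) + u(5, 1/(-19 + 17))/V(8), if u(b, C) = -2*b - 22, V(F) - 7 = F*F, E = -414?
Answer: 11849/6319 ≈ 1.8751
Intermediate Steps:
V(F) = 7 + F² (V(F) = 7 + F*F = 7 + F²)
u(b, C) = -22 - 2*b
E/(-178) + u(5, 1/(-19 + 17))/V(8) = -414/(-178) + (-22 - 2*5)/(7 + 8²) = -414*(-1/178) + (-22 - 10)/(7 + 64) = 207/89 - 32/71 = 11849/6319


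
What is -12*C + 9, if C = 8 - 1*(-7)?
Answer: -171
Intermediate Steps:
C = 15 (C = 8 + 7 = 15)
-12*C + 9 = -12*15 + 9 = -180 + 9 = -171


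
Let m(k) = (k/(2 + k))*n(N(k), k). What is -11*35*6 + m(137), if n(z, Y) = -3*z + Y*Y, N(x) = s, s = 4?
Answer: 2248619/139 ≈ 16177.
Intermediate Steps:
N(x) = 4
n(z, Y) = Y² - 3*z (n(z, Y) = -3*z + Y² = Y² - 3*z)
m(k) = k*(-12 + k²)/(2 + k) (m(k) = (k/(2 + k))*(k² - 3*4) = (k/(2 + k))*(k² - 12) = (k/(2 + k))*(-12 + k²) = k*(-12 + k²)/(2 + k))
-11*35*6 + m(137) = -11*35*6 + 137*(-12 + 137²)/(2 + 137) = -385*6 + 137*(-12 + 18769)/139 = -2310 + 137*(1/139)*18757 = -2310 + 2569709/139 = 2248619/139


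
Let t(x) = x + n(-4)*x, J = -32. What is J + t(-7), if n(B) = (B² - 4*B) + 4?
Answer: -291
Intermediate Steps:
n(B) = 4 + B² - 4*B
t(x) = 37*x (t(x) = x + (4 + (-4)² - 4*(-4))*x = x + (4 + 16 + 16)*x = x + 36*x = 37*x)
J + t(-7) = -32 + 37*(-7) = -32 - 259 = -291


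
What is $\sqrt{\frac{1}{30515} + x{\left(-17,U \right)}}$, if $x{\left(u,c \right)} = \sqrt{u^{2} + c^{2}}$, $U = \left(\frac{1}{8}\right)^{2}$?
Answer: $\frac{\sqrt{1952960 + 931165225 \sqrt{1183745}}}{244120} \approx 4.1231$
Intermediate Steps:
$U = \frac{1}{64}$ ($U = \left(\frac{1}{8}\right)^{2} = \frac{1}{64} \approx 0.015625$)
$x{\left(u,c \right)} = \sqrt{c^{2} + u^{2}}$
$\sqrt{\frac{1}{30515} + x{\left(-17,U \right)}} = \sqrt{\frac{1}{30515} + \sqrt{\left(\frac{1}{64}\right)^{2} + \left(-17\right)^{2}}} = \sqrt{\frac{1}{30515} + \sqrt{\frac{1}{4096} + 289}} = \sqrt{\frac{1}{30515} + \sqrt{\frac{1183745}{4096}}} = \sqrt{\frac{1}{30515} + \frac{\sqrt{1183745}}{64}}$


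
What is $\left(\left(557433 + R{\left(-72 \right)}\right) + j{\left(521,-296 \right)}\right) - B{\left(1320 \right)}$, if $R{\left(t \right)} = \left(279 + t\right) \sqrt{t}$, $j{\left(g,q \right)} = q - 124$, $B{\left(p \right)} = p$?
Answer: $555693 + 1242 i \sqrt{2} \approx 5.5569 \cdot 10^{5} + 1756.5 i$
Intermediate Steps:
$j{\left(g,q \right)} = -124 + q$ ($j{\left(g,q \right)} = q - 124 = -124 + q$)
$R{\left(t \right)} = \sqrt{t} \left(279 + t\right)$
$\left(\left(557433 + R{\left(-72 \right)}\right) + j{\left(521,-296 \right)}\right) - B{\left(1320 \right)} = \left(\left(557433 + \sqrt{-72} \left(279 - 72\right)\right) - 420\right) - 1320 = \left(\left(557433 + 6 i \sqrt{2} \cdot 207\right) - 420\right) - 1320 = \left(\left(557433 + 1242 i \sqrt{2}\right) - 420\right) - 1320 = \left(557013 + 1242 i \sqrt{2}\right) - 1320 = 555693 + 1242 i \sqrt{2}$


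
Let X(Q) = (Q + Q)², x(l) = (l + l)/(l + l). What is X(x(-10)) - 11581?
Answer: -11577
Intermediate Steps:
x(l) = 1 (x(l) = (2*l)/((2*l)) = (2*l)*(1/(2*l)) = 1)
X(Q) = 4*Q² (X(Q) = (2*Q)² = 4*Q²)
X(x(-10)) - 11581 = 4*1² - 11581 = 4*1 - 11581 = 4 - 11581 = -11577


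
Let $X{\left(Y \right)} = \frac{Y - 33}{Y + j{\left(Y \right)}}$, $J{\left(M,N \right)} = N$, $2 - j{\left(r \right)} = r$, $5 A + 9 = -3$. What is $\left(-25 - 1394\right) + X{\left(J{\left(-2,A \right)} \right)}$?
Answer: $- \frac{14367}{10} \approx -1436.7$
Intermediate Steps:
$A = - \frac{12}{5}$ ($A = - \frac{9}{5} + \frac{1}{5} \left(-3\right) = - \frac{9}{5} - \frac{3}{5} = - \frac{12}{5} \approx -2.4$)
$j{\left(r \right)} = 2 - r$
$X{\left(Y \right)} = - \frac{33}{2} + \frac{Y}{2}$ ($X{\left(Y \right)} = \frac{Y - 33}{Y - \left(-2 + Y\right)} = \frac{-33 + Y}{2} = \left(-33 + Y\right) \frac{1}{2} = - \frac{33}{2} + \frac{Y}{2}$)
$\left(-25 - 1394\right) + X{\left(J{\left(-2,A \right)} \right)} = \left(-25 - 1394\right) + \left(- \frac{33}{2} + \frac{1}{2} \left(- \frac{12}{5}\right)\right) = -1419 - \frac{177}{10} = - \frac{14367}{10}$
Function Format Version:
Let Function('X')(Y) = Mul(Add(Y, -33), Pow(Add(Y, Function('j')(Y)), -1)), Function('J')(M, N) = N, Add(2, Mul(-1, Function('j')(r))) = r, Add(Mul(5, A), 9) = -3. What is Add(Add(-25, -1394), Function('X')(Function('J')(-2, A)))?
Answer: Rational(-14367, 10) ≈ -1436.7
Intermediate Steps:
A = Rational(-12, 5) (A = Add(Rational(-9, 5), Mul(Rational(1, 5), -3)) = Add(Rational(-9, 5), Rational(-3, 5)) = Rational(-12, 5) ≈ -2.4000)
Function('j')(r) = Add(2, Mul(-1, r))
Function('X')(Y) = Add(Rational(-33, 2), Mul(Rational(1, 2), Y)) (Function('X')(Y) = Mul(Add(Y, -33), Pow(Add(Y, Add(2, Mul(-1, Y))), -1)) = Mul(Add(-33, Y), Pow(2, -1)) = Mul(Add(-33, Y), Rational(1, 2)) = Add(Rational(-33, 2), Mul(Rational(1, 2), Y)))
Add(Add(-25, -1394), Function('X')(Function('J')(-2, A))) = Add(Add(-25, -1394), Add(Rational(-33, 2), Mul(Rational(1, 2), Rational(-12, 5)))) = Add(-1419, Add(Rational(-33, 2), Rational(-6, 5))) = Add(-1419, Rational(-177, 10)) = Rational(-14367, 10)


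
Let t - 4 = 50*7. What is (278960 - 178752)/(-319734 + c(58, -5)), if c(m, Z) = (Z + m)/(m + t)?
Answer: -41285696/131730355 ≈ -0.31341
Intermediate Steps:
t = 354 (t = 4 + 50*7 = 4 + 350 = 354)
c(m, Z) = (Z + m)/(354 + m) (c(m, Z) = (Z + m)/(m + 354) = (Z + m)/(354 + m))
(278960 - 178752)/(-319734 + c(58, -5)) = (278960 - 178752)/(-319734 + (-5 + 58)/(354 + 58)) = 100208/(-319734 + 53/412) = 100208/(-131730355/412) = 100208*(-412/131730355) = -41285696/131730355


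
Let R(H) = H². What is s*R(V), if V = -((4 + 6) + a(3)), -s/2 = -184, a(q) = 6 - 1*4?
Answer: 52992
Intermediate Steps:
a(q) = 2 (a(q) = 6 - 4 = 2)
s = 368 (s = -2*(-184) = 368)
V = -12 (V = -((4 + 6) + 2) = -(10 + 2) = -1*12 = -12)
s*R(V) = 368*(-12)² = 368*144 = 52992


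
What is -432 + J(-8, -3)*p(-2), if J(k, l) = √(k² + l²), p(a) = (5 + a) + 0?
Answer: -432 + 3*√73 ≈ -406.37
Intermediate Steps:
p(a) = 5 + a
-432 + J(-8, -3)*p(-2) = -432 + √((-8)² + (-3)²)*(5 - 2) = -432 + √(64 + 9)*3 = -432 + √73*3 = -432 + 3*√73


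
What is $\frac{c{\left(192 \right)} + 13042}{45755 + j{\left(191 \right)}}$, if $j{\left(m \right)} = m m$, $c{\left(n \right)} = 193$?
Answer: $\frac{13235}{82236} \approx 0.16094$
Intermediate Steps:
$j{\left(m \right)} = m^{2}$
$\frac{c{\left(192 \right)} + 13042}{45755 + j{\left(191 \right)}} = \frac{193 + 13042}{45755 + 191^{2}} = \frac{13235}{45755 + 36481} = \frac{13235}{82236}$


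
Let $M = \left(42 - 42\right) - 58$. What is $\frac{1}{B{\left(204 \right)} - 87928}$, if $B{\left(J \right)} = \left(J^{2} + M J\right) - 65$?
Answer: $- \frac{1}{58209} \approx -1.7179 \cdot 10^{-5}$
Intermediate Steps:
$M = -58$ ($M = 0 - 58 = -58$)
$B{\left(J \right)} = -65 + J^{2} - 58 J$ ($B{\left(J \right)} = \left(J^{2} - 58 J\right) - 65 = -65 + J^{2} - 58 J$)
$\frac{1}{B{\left(204 \right)} - 87928} = \frac{1}{\left(-65 + 204^{2} - 11832\right) - 87928} = \frac{1}{\left(-65 + 41616 - 11832\right) - 87928} = \frac{1}{29719 - 87928} = \frac{1}{-58209} = - \frac{1}{58209}$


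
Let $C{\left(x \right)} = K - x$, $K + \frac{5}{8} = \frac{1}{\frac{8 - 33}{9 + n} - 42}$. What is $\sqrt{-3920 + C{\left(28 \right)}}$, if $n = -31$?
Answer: $\frac{i \sqrt{51060839226}}{3596} \approx 62.838 i$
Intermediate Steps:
$K = - \frac{4671}{7192}$ ($K = - \frac{5}{8} + \frac{1}{\frac{8 - 33}{9 - 31} - 42} = - \frac{5}{8} + \frac{1}{- \frac{25}{-22} - 42} = - \frac{5}{8} + \frac{1}{\left(-25\right) \left(- \frac{1}{22}\right) - 42} = - \frac{5}{8} + \frac{1}{\frac{25}{22} - 42} = - \frac{5}{8} + \frac{1}{- \frac{899}{22}} = - \frac{5}{8} - \frac{22}{899} = - \frac{4671}{7192} \approx -0.64947$)
$C{\left(x \right)} = - \frac{4671}{7192} - x$
$\sqrt{-3920 + C{\left(28 \right)}} = \sqrt{-3920 - \frac{206047}{7192}} = \sqrt{- \frac{28398687}{7192}} = \frac{i \sqrt{51060839226}}{3596}$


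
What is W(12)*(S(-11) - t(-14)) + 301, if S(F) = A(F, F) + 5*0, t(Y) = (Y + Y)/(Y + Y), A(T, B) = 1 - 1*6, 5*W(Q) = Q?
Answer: 1433/5 ≈ 286.60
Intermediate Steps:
W(Q) = Q/5
A(T, B) = -5 (A(T, B) = 1 - 6 = -5)
t(Y) = 1 (t(Y) = (2*Y)/((2*Y)) = (2*Y)*(1/(2*Y)) = 1)
S(F) = -5 (S(F) = -5 + 5*0 = -5 + 0 = -5)
W(12)*(S(-11) - t(-14)) + 301 = ((⅕)*12)*(-5 - 1*1) + 301 = 12*(-5 - 1)/5 + 301 = (12/5)*(-6) + 301 = -72/5 + 301 = 1433/5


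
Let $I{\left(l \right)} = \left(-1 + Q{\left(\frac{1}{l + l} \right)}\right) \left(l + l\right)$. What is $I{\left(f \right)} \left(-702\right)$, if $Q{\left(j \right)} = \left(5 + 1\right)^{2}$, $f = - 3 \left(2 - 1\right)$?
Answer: $147420$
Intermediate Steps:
$f = -3$ ($f = \left(-3\right) 1 = -3$)
$Q{\left(j \right)} = 36$ ($Q{\left(j \right)} = 6^{2} = 36$)
$I{\left(l \right)} = 70 l$ ($I{\left(l \right)} = \left(-1 + 36\right) \left(l + l\right) = 35 \cdot 2 l = 70 l$)
$I{\left(f \right)} \left(-702\right) = 70 \left(-3\right) \left(-702\right) = \left(-210\right) \left(-702\right) = 147420$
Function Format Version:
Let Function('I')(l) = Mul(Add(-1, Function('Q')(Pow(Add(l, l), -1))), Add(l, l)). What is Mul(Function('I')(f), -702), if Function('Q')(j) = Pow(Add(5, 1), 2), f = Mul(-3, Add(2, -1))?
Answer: 147420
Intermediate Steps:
f = -3 (f = Mul(-3, 1) = -3)
Function('Q')(j) = 36 (Function('Q')(j) = Pow(6, 2) = 36)
Function('I')(l) = Mul(70, l) (Function('I')(l) = Mul(Add(-1, 36), Add(l, l)) = Mul(35, Mul(2, l)) = Mul(70, l))
Mul(Function('I')(f), -702) = Mul(Mul(70, -3), -702) = Mul(-210, -702) = 147420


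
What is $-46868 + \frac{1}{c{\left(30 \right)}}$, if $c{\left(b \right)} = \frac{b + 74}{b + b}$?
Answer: $- \frac{1218553}{26} \approx -46867.0$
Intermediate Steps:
$c{\left(b \right)} = \frac{74 + b}{2 b}$
$-46868 + \frac{1}{c{\left(30 \right)}} = -46868 + \frac{1}{\frac{1}{2} \cdot \frac{1}{30} \left(74 + 30\right)} = -46868 + \frac{1}{\frac{1}{2} \cdot \frac{1}{30} \cdot 104} = -46868 + \frac{1}{\frac{26}{15}} = -46868 + \frac{15}{26} = - \frac{1218553}{26}$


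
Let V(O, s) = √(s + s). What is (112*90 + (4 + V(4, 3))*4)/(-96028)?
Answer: -2524/24007 - √6/24007 ≈ -0.10524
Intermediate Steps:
V(O, s) = √2*√s (V(O, s) = √(2*s) = √2*√s)
(112*90 + (4 + V(4, 3))*4)/(-96028) = (112*90 + (4 + √2*√3)*4)/(-96028) = (10080 + (4 + √6)*4)*(-1/96028) = (10080 + (16 + 4*√6))*(-1/96028) = (10096 + 4*√6)*(-1/96028) = -2524/24007 - √6/24007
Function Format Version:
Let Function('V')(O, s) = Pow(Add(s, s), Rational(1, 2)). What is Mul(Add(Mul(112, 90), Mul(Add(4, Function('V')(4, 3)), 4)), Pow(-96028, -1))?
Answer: Add(Rational(-2524, 24007), Mul(Rational(-1, 24007), Pow(6, Rational(1, 2)))) ≈ -0.10524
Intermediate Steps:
Function('V')(O, s) = Mul(Pow(2, Rational(1, 2)), Pow(s, Rational(1, 2))) (Function('V')(O, s) = Pow(Mul(2, s), Rational(1, 2)) = Mul(Pow(2, Rational(1, 2)), Pow(s, Rational(1, 2))))
Mul(Add(Mul(112, 90), Mul(Add(4, Function('V')(4, 3)), 4)), Pow(-96028, -1)) = Mul(Add(Mul(112, 90), Mul(Add(4, Mul(Pow(2, Rational(1, 2)), Pow(3, Rational(1, 2)))), 4)), Pow(-96028, -1)) = Mul(Add(10080, Mul(Add(4, Pow(6, Rational(1, 2))), 4)), Rational(-1, 96028)) = Mul(Add(10080, Add(16, Mul(4, Pow(6, Rational(1, 2))))), Rational(-1, 96028)) = Mul(Add(10096, Mul(4, Pow(6, Rational(1, 2)))), Rational(-1, 96028)) = Add(Rational(-2524, 24007), Mul(Rational(-1, 24007), Pow(6, Rational(1, 2))))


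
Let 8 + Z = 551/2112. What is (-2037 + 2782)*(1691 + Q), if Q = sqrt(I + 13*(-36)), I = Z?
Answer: 1259795 + 745*I*sqrt(33157113)/264 ≈ 1.2598e+6 + 16250.0*I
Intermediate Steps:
Z = -16345/2112 (Z = -8 + 551/2112 = -16345/2112 ≈ -7.7391)
I = -16345/2112 ≈ -7.7391
Q = I*sqrt(33157113)/264 (Q = sqrt(-16345/2112 + 13*(-36)) = sqrt(-16345/2112 - 468) = sqrt(-1004761/2112) = I*sqrt(33157113)/264 ≈ 21.811*I)
(-2037 + 2782)*(1691 + Q) = (-2037 + 2782)*(1691 + I*sqrt(33157113)/264) = 745*(1691 + I*sqrt(33157113)/264) = 1259795 + 745*I*sqrt(33157113)/264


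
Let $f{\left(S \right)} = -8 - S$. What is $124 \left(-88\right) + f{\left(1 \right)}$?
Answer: $-10921$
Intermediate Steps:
$124 \left(-88\right) + f{\left(1 \right)} = 124 \left(-88\right) - 9 = -10912 - 9 = -10921$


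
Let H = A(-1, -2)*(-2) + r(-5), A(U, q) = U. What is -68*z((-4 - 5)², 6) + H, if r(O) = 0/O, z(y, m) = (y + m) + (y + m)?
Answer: -11830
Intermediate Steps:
z(y, m) = 2*m + 2*y (z(y, m) = (m + y) + (m + y) = 2*m + 2*y)
r(O) = 0
H = 2 (H = -1*(-2) + 0 = 2 + 0 = 2)
-68*z((-4 - 5)², 6) + H = -68*(2*6 + 2*(-4 - 5)²) + 2 = -68*(12 + 2*(-9)²) + 2 = -68*(12 + 2*81) + 2 = -68*(12 + 162) + 2 = -68*174 + 2 = -11832 + 2 = -11830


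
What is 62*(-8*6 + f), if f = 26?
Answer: -1364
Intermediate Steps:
62*(-8*6 + f) = 62*(-8*6 + 26) = 62*(-48 + 26) = 62*(-22) = -1364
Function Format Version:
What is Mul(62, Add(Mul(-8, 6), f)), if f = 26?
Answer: -1364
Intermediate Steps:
Mul(62, Add(Mul(-8, 6), f)) = Mul(62, Add(Mul(-8, 6), 26)) = Mul(62, Add(-48, 26)) = Mul(62, -22) = -1364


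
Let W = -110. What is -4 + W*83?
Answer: -9134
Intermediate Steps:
-4 + W*83 = -4 - 110*83 = -4 - 9130 = -9134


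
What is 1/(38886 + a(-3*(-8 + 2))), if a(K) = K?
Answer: 1/38904 ≈ 2.5704e-5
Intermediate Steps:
1/(38886 + a(-3*(-8 + 2))) = 1/(38886 - 3*(-8 + 2)) = 1/(38886 - 3*(-6)) = 1/(38886 + 18) = 1/38904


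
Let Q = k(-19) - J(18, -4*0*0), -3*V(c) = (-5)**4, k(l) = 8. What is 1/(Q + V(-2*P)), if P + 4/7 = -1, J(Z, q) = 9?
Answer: -3/628 ≈ -0.0047771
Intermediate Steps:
P = -11/7 (P = -4/7 - 1 = -11/7 ≈ -1.5714)
V(c) = -625/3 (V(c) = -1/3*(-5)**4 = -1/3*625 = -625/3)
Q = -1 (Q = 8 - 1*9 = 8 - 9 = -1)
1/(Q + V(-2*P)) = 1/(-1 - 625/3) = 1/(-628/3) = -3/628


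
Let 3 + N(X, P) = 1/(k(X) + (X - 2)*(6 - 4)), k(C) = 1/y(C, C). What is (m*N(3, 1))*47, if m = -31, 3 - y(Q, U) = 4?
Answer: 2914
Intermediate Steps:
y(Q, U) = -1 (y(Q, U) = 3 - 1*4 = 3 - 4 = -1)
k(C) = -1 (k(C) = 1/(-1) = -1)
N(X, P) = -3 + 1/(-5 + 2*X) (N(X, P) = -3 + 1/(-1 + (X - 2)*(6 - 4)) = -3 + 1/(-1 + (-2 + X)*2) = -3 + 1/(-1 + (-4 + 2*X)) = -3 + 1/(-5 + 2*X))
(m*N(3, 1))*47 = -62*(8 - 3*3)/(-5 + 2*3)*47 = -62*(8 - 9)/(-5 + 6)*47 = -62*(-1)/1*47 = -62*(-1)*47 = -31*(-2)*47 = 62*47 = 2914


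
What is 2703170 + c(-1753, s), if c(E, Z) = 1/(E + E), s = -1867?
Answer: 9477314019/3506 ≈ 2.7032e+6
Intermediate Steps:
c(E, Z) = 1/(2*E)
2703170 + c(-1753, s) = 2703170 + (1/2)/(-1753) = 2703170 + (1/2)*(-1/1753) = 2703170 - 1/3506 = 9477314019/3506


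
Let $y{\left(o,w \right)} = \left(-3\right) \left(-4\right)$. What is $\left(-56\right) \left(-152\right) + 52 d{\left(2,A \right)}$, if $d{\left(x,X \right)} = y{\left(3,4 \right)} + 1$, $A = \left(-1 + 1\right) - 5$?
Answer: $9188$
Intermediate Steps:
$A = -5$ ($A = 0 - 5 = -5$)
$y{\left(o,w \right)} = 12$
$d{\left(x,X \right)} = 13$ ($d{\left(x,X \right)} = 12 + 1 = 13$)
$\left(-56\right) \left(-152\right) + 52 d{\left(2,A \right)} = \left(-56\right) \left(-152\right) + 52 \cdot 13 = 8512 + 676 = 9188$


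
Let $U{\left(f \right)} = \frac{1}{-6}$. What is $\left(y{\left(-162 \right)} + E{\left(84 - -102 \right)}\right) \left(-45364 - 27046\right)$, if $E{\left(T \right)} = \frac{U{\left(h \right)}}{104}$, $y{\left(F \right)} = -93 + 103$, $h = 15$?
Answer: $- \frac{17375615}{24} \approx -7.2398 \cdot 10^{5}$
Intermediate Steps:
$U{\left(f \right)} = - \frac{1}{6}$
$y{\left(F \right)} = 10$
$E{\left(T \right)} = - \frac{1}{624}$ ($E{\left(T \right)} = - \frac{1}{6 \cdot 104} = \left(- \frac{1}{6}\right) \frac{1}{104} = - \frac{1}{624}$)
$\left(y{\left(-162 \right)} + E{\left(84 - -102 \right)}\right) \left(-45364 - 27046\right) = \left(10 - \frac{1}{624}\right) \left(-45364 - 27046\right) = \frac{6239}{624} \left(-72410\right) = - \frac{17375615}{24}$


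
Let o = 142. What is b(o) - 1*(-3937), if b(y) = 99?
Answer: 4036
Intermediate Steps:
b(o) - 1*(-3937) = 99 - 1*(-3937) = 99 + 3937 = 4036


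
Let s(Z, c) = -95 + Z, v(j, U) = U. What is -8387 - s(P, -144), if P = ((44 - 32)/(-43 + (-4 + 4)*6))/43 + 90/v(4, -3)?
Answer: -15276426/1849 ≈ -8262.0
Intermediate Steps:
P = -55482/1849 (P = ((44 - 32)/(-43 + (-4 + 4)*6))/43 + 90/(-3) = (12/(-43 + 0*6))*(1/43) + 90*(-⅓) = (12/(-43 + 0))*(1/43) - 30 = (12/(-43))*(1/43) - 30 = (12*(-1/43))*(1/43) - 30 = -12/43*1/43 - 30 = -12/1849 - 30 = -55482/1849 ≈ -30.007)
-8387 - s(P, -144) = -8387 - (-95 - 55482/1849) = -8387 - 1*(-231137/1849) = -8387 + 231137/1849 = -15276426/1849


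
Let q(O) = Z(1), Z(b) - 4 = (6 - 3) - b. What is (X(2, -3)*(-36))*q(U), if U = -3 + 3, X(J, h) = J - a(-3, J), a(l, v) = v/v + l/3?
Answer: -432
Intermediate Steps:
a(l, v) = 1 + l/3 (a(l, v) = 1 + l*(⅓) = 1 + l/3)
X(J, h) = J (X(J, h) = J - (1 + (⅓)*(-3)) = J - (1 - 1) = J - 1*0 = J + 0 = J)
U = 0
Z(b) = 7 - b (Z(b) = 4 + ((6 - 3) - b) = 4 + (3 - b) = 7 - b)
q(O) = 6 (q(O) = 7 - 1*1 = 7 - 1 = 6)
(X(2, -3)*(-36))*q(U) = (2*(-36))*6 = -72*6 = -432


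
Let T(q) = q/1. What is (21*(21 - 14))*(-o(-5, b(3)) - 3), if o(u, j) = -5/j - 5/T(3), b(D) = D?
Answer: 49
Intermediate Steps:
T(q) = q (T(q) = q*1 = q)
o(u, j) = -5/3 - 5/j (o(u, j) = -5/j - 5/3 = -5/3 - 5/j)
(21*(21 - 14))*(-o(-5, b(3)) - 3) = (21*(21 - 14))*(-(-5/3 - 5/3) - 3) = (21*7)*(-(-5/3 - 5*⅓) - 3) = 147*(-(-5/3 - 5/3) - 3) = 147*(-1*(-10/3) - 3) = 147*(10/3 - 3) = 147*(⅓) = 49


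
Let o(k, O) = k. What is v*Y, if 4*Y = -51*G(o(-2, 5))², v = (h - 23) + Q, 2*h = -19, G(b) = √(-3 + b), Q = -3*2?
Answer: -19635/8 ≈ -2454.4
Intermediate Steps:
Q = -6
h = -19/2 (h = (½)*(-19) = -19/2 ≈ -9.5000)
v = -77/2 (v = (-19/2 - 23) - 6 = -65/2 - 6 = -77/2 ≈ -38.500)
Y = 255/4 (Y = (-51*(√(-3 - 2))²)/4 = (-51*(√(-5))²)/4 = (-51*(I*√5)²)/4 = (-51*(-5))/4 = (¼)*255 = 255/4 ≈ 63.750)
v*Y = -77/2*255/4 = -19635/8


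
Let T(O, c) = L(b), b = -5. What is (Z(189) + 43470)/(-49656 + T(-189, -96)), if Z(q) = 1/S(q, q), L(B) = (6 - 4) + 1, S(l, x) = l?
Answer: -8215831/9384417 ≈ -0.87548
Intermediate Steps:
L(B) = 3 (L(B) = 2 + 1 = 3)
Z(q) = 1/q
T(O, c) = 3
(Z(189) + 43470)/(-49656 + T(-189, -96)) = (1/189 + 43470)/(-49656 + 3) = (1/189 + 43470)/(-49653) = (8215831/189)*(-1/49653) = -8215831/9384417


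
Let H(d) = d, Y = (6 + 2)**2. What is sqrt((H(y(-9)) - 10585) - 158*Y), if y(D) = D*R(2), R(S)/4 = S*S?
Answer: I*sqrt(20841) ≈ 144.36*I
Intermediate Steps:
Y = 64 (Y = 8**2 = 64)
R(S) = 4*S**2 (R(S) = 4*(S*S) = 4*S**2)
y(D) = 16*D (y(D) = D*(4*2**2) = D*(4*4) = D*16 = 16*D)
sqrt((H(y(-9)) - 10585) - 158*Y) = sqrt((16*(-9) - 10585) - 158*64) = sqrt((-144 - 10585) - 10112) = sqrt(-10729 - 10112) = sqrt(-20841) = I*sqrt(20841)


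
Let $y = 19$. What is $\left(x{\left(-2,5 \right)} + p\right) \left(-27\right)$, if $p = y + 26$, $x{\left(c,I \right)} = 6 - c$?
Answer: $-1431$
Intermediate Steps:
$p = 45$ ($p = 19 + 26 = 45$)
$\left(x{\left(-2,5 \right)} + p\right) \left(-27\right) = \left(\left(6 - -2\right) + 45\right) \left(-27\right) = \left(\left(6 + 2\right) + 45\right) \left(-27\right) = \left(8 + 45\right) \left(-27\right) = 53 \left(-27\right) = -1431$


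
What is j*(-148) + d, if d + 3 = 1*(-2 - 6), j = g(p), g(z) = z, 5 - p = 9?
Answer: 581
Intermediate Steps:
p = -4 (p = 5 - 1*9 = 5 - 9 = -4)
j = -4
d = -11 (d = -3 + 1*(-2 - 6) = -3 + 1*(-8) = -3 - 8 = -11)
j*(-148) + d = -4*(-148) - 11 = 592 - 11 = 581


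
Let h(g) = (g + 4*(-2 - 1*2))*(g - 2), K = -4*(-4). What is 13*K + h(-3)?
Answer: 303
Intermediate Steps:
K = 16
h(g) = (-16 + g)*(-2 + g) (h(g) = (g + 4*(-2 - 2))*(-2 + g) = (g + 4*(-4))*(-2 + g) = (g - 16)*(-2 + g) = (-16 + g)*(-2 + g))
13*K + h(-3) = 13*16 + (32 + (-3)**2 - 18*(-3)) = 208 + (32 + 9 + 54) = 208 + 95 = 303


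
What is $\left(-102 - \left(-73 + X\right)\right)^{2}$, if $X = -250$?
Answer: $48841$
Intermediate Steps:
$\left(-102 - \left(-73 + X\right)\right)^{2} = \left(-102 + \left(73 - -250\right)\right)^{2} = \left(-102 + \left(73 + 250\right)\right)^{2} = \left(-102 + 323\right)^{2} = 221^{2} = 48841$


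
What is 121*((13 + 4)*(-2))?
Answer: -4114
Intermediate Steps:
121*((13 + 4)*(-2)) = 121*(17*(-2)) = 121*(-34) = -4114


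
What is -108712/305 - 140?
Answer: -151412/305 ≈ -496.43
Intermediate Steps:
-108712/305 - 140 = -151412/305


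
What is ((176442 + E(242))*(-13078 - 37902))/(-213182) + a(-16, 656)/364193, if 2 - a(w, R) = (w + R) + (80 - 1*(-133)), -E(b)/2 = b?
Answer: 1633467215869119/38819696063 ≈ 42078.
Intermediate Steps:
E(b) = -2*b
a(w, R) = -211 - R - w (a(w, R) = 2 - ((w + R) + (80 - 1*(-133))) = 2 - ((R + w) + (80 + 133)) = 2 - ((R + w) + 213) = 2 - (213 + R + w) = 2 + (-213 - R - w) = -211 - R - w)
((176442 + E(242))*(-13078 - 37902))/(-213182) + a(-16, 656)/364193 = ((176442 - 2*242)*(-13078 - 37902))/(-213182) + (-211 - 1*656 - 1*(-16))/364193 = ((176442 - 484)*(-50980))*(-1/213182) + (-211 - 656 + 16)*(1/364193) = (175958*(-50980))*(-1/213182) - 851*1/364193 = -8970338840*(-1/213182) - 851/364193 = 4485169420/106591 - 851/364193 = 1633467215869119/38819696063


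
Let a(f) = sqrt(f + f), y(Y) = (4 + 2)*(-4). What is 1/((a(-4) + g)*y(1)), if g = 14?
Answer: I/(48*(sqrt(2) - 7*I)) ≈ -0.0028595 + 0.0005777*I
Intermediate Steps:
y(Y) = -24 (y(Y) = 6*(-4) = -24)
a(f) = sqrt(2)*sqrt(f) (a(f) = sqrt(2*f) = sqrt(2)*sqrt(f))
1/((a(-4) + g)*y(1)) = 1/((sqrt(2)*sqrt(-4) + 14)*(-24)) = 1/((sqrt(2)*(2*I) + 14)*(-24)) = 1/((2*I*sqrt(2) + 14)*(-24)) = 1/((14 + 2*I*sqrt(2))*(-24)) = 1/(-336 - 48*I*sqrt(2))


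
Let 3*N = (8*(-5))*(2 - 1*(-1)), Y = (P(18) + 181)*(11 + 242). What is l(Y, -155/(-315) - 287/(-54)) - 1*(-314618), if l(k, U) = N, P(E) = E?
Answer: 314578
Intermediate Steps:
Y = 50347 (Y = (18 + 181)*(11 + 242) = 199*253 = 50347)
N = -40 (N = ((8*(-5))*(2 - 1*(-1)))/3 = (-40*(2 + 1))/3 = (-40*3)/3 = (⅓)*(-120) = -40)
l(k, U) = -40
l(Y, -155/(-315) - 287/(-54)) - 1*(-314618) = -40 - 1*(-314618) = -40 + 314618 = 314578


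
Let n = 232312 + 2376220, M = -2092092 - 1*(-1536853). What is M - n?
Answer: -3163771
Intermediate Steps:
M = -555239 (M = -2092092 + 1536853 = -555239)
n = 2608532
M - n = -555239 - 1*2608532 = -555239 - 2608532 = -3163771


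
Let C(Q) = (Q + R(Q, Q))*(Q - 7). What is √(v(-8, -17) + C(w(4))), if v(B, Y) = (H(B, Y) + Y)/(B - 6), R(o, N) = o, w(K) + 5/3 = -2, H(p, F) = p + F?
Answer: √731/3 ≈ 9.0123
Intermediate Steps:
H(p, F) = F + p
w(K) = -11/3 (w(K) = -5/3 - 2 = -11/3)
C(Q) = 2*Q*(-7 + Q) (C(Q) = (Q + Q)*(Q - 7) = (2*Q)*(-7 + Q) = 2*Q*(-7 + Q))
v(B, Y) = (B + 2*Y)/(-6 + B) (v(B, Y) = ((Y + B) + Y)/(B - 6) = ((B + Y) + Y)/(-6 + B) = (B + 2*Y)/(-6 + B))
√(v(-8, -17) + C(w(4))) = √((-8 + 2*(-17))/(-6 - 8) + 2*(-11/3)*(-7 - 11/3)) = √((-8 - 34)/(-14) + 2*(-11/3)*(-32/3)) = √(-1/14*(-42) + 704/9) = √(3 + 704/9) = √(731/9) = √731/3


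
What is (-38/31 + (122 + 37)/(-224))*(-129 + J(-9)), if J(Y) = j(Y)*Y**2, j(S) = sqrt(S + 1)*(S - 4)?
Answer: 1733889/6944 + 14153373*I*sqrt(2)/3472 ≈ 249.7 + 5764.9*I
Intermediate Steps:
j(S) = sqrt(1 + S)*(-4 + S)
J(Y) = Y**2*sqrt(1 + Y)*(-4 + Y) (J(Y) = (sqrt(1 + Y)*(-4 + Y))*Y**2 = Y**2*sqrt(1 + Y)*(-4 + Y))
(-38/31 + (122 + 37)/(-224))*(-129 + J(-9)) = (-38/31 + (122 + 37)/(-224))*(-129 + (-9)**2*sqrt(1 - 9)*(-4 - 9)) = (-38*1/31 + 159*(-1/224))*(-129 + 81*sqrt(-8)*(-13)) = (-38/31 - 159/224)*(-129 + 81*(2*I*sqrt(2))*(-13)) = -13441*(-129 - 2106*I*sqrt(2))/6944 = 1733889/6944 + 14153373*I*sqrt(2)/3472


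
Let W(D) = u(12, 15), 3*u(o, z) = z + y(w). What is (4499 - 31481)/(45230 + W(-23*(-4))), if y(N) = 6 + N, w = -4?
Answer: -80946/135707 ≈ -0.59648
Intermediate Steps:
u(o, z) = ⅔ + z/3 (u(o, z) = (z + (6 - 4))/3 = (z + 2)/3 = (2 + z)/3 = ⅔ + z/3)
W(D) = 17/3 (W(D) = ⅔ + (⅓)*15 = ⅔ + 5 = 17/3)
(4499 - 31481)/(45230 + W(-23*(-4))) = (4499 - 31481)/(45230 + 17/3) = -26982/135707/3 = -26982*3/135707 = -80946/135707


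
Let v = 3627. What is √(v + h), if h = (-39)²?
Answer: 6*√143 ≈ 71.750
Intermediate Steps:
h = 1521
√(v + h) = √(3627 + 1521) = √5148 = 6*√143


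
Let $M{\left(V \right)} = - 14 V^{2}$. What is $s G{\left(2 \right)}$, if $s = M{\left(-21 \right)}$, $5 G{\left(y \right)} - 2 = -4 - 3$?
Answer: $6174$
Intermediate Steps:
$G{\left(y \right)} = -1$ ($G{\left(y \right)} = \frac{2}{5} + \frac{-4 - 3}{5} = \frac{2}{5} + \frac{1}{5} \left(-7\right) = \frac{2}{5} - \frac{7}{5} = -1$)
$s = -6174$ ($s = - 14 \left(-21\right)^{2} = \left(-14\right) 441 = -6174$)
$s G{\left(2 \right)} = \left(-6174\right) \left(-1\right) = 6174$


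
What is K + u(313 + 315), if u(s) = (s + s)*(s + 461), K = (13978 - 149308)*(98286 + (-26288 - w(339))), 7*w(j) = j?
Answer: -68148974022/7 ≈ -9.7356e+9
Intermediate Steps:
w(j) = j/7
K = -68158548510/7 (K = (13978 - 149308)*(98286 + (-26288 - 339/7)) = -135330*(98286 + (-26288 - 1*339/7)) = -135330*(98286 + (-26288 - 339/7)) = -135330*(98286 - 184355/7) = -135330*503647/7 = -68158548510/7 ≈ -9.7369e+9)
u(s) = 2*s*(461 + s) (u(s) = (2*s)*(461 + s) = 2*s*(461 + s))
K + u(313 + 315) = -68158548510/7 + 2*(313 + 315)*(461 + (313 + 315)) = -68158548510/7 + 2*628*(461 + 628) = -68158548510/7 + 2*628*1089 = -68158548510/7 + 1367784 = -68148974022/7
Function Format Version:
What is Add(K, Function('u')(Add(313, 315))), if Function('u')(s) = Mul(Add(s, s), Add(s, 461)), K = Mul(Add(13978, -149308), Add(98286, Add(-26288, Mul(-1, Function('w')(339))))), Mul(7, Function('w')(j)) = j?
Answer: Rational(-68148974022, 7) ≈ -9.7356e+9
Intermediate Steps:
Function('w')(j) = Mul(Rational(1, 7), j)
K = Rational(-68158548510, 7) (K = Mul(Add(13978, -149308), Add(98286, Add(-26288, Mul(-1, Mul(Rational(1, 7), 339))))) = Mul(-135330, Add(98286, Add(-26288, Mul(-1, Rational(339, 7))))) = Mul(-135330, Add(98286, Add(-26288, Rational(-339, 7)))) = Mul(-135330, Add(98286, Rational(-184355, 7))) = Mul(-135330, Rational(503647, 7)) = Rational(-68158548510, 7) ≈ -9.7369e+9)
Function('u')(s) = Mul(2, s, Add(461, s)) (Function('u')(s) = Mul(Mul(2, s), Add(461, s)) = Mul(2, s, Add(461, s)))
Add(K, Function('u')(Add(313, 315))) = Add(Rational(-68158548510, 7), Mul(2, Add(313, 315), Add(461, Add(313, 315)))) = Add(Rational(-68158548510, 7), Mul(2, 628, Add(461, 628))) = Add(Rational(-68158548510, 7), Mul(2, 628, 1089)) = Add(Rational(-68158548510, 7), 1367784) = Rational(-68148974022, 7)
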